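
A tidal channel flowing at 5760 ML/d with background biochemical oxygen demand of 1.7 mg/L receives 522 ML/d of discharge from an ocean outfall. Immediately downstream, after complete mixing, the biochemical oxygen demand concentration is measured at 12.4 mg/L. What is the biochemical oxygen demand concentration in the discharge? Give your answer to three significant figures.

130 mg/L

Mass balance: 5760·1.700 + 522.0·Cₑ = 6282·12.40
→ Cₑ = (6282·12.40 − 5760·1.700) / 522.0 = 130.5 mg/L.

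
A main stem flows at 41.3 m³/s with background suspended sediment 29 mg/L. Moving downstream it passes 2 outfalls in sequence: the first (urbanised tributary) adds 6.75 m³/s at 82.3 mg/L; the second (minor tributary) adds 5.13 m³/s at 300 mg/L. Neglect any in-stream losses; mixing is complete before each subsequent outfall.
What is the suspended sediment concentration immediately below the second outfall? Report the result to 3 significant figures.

61.9 mg/L

After outfall 1: Q = 41.30 + 6.750 = 48.05 m³/s; C = (41.30·29.00 + 6.750·82.30)/48.05 = 36.49 mg/L.
After outfall 2: Q = 48.05 + 5.130 = 53.18 m³/s; C = (48.05·36.49 + 5.130·300.0)/53.18 = 61.91 mg/L.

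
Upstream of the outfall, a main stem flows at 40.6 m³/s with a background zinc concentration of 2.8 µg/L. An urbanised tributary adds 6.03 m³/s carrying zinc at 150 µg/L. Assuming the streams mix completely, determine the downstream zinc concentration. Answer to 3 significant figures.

After mixing, C = (40.60·2.800 + 6.030·150.0) / 46.63 = 1018/46.63 = 21.84 µg/L.

21.8 µg/L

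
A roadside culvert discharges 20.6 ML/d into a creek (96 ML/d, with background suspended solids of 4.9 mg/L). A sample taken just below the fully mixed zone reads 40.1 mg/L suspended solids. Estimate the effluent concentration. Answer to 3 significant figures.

Mass balance: 96.00·4.900 + 20.60·Cₑ = 116.6·40.10
→ Cₑ = (116.6·40.10 − 96.00·4.900) / 20.60 = 204.1 mg/L.

204 mg/L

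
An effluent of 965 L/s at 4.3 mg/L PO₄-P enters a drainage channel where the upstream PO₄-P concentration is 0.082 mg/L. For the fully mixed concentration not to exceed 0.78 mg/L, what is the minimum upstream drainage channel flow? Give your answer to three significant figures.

Set C_mix = 0.78: (Q·0.08200 + 965.0·4.300) / (Q + 965.0) = 0.78
→ Q = 965.0·(4.300 − 0.78)/(0.78 − 0.08200) = 4866 L/s.

4870 L/s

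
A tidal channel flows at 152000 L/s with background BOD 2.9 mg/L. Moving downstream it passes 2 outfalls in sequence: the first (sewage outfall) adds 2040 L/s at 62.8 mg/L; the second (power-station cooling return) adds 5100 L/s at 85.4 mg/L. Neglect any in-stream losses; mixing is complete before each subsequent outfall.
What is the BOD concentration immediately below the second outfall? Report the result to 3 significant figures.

6.31 mg/L

Outfall 1: combined Q = 154000 L/s; C = (152000·2.900 + 2040·62.80)/154000 = 3.693 mg/L.
Outfall 2: combined Q = 159100 L/s; C = (154000·3.693 + 5100·85.40)/159100 = 6.312 mg/L.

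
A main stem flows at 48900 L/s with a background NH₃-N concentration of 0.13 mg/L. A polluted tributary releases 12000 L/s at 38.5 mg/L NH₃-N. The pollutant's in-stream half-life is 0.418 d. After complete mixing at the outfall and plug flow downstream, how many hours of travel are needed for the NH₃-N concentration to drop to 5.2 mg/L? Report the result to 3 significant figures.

Conservation of mass: C = (48900·0.1300 + 12000·38.50) / 60900 = 468400/60900 = 7.691 mg/L.
Half-life 0.418 d → k = ln 2 / 0.418 = 1.658 d⁻¹.
7.691·exp(−k·t) = 5.2 → t = ln(7.691/5.2)/k = 20390 s = 5.664 h.

5.66 h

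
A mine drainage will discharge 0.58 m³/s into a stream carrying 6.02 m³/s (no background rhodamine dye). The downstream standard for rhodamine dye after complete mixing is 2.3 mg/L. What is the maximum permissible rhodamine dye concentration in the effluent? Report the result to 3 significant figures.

26.2 mg/L

At the limit, (Qr·Cr + Qe·Cₑ)/(Qr + Qe) = 2.3:
Cₑ = (6.600·2.3 − 6.020·0) / 0.5800 = 26.17 mg/L.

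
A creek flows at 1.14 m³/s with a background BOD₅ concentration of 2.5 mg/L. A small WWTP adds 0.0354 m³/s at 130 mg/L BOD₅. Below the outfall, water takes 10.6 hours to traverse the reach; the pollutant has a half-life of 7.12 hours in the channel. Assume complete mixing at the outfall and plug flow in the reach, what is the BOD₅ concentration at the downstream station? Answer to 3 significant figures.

Conservation of mass: C = (1.140·2.500 + 0.03540·130.0) / 1.175 = 7.452/1.175 = 6.340 mg/L.
Half-life 7.12 h → k = ln 2 / 7.12 = 0.09735 h⁻¹ = 2.336 d⁻¹.
Applying C = C₀e^(−kt): 6.340 × 0.3563 = 2.259 mg/L.

2.26 mg/L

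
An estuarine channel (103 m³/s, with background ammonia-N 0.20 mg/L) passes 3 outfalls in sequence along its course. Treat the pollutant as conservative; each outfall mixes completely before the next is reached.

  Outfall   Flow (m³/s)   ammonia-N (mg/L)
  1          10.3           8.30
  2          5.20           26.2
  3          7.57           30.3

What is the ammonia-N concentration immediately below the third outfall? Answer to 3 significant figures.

3.74 mg/L

Outfall 1: combined Q = 113.3 m³/s; C = (103.0·0.2000 + 10.30·8.300)/113.3 = 0.9364 mg/L.
Outfall 2: combined Q = 118.5 m³/s; C = (113.3·0.9364 + 5.200·26.20)/118.5 = 2.045 mg/L.
Outfall 3: combined Q = 126.1 m³/s; C = (118.5·2.045 + 7.570·30.30)/126.1 = 3.742 mg/L.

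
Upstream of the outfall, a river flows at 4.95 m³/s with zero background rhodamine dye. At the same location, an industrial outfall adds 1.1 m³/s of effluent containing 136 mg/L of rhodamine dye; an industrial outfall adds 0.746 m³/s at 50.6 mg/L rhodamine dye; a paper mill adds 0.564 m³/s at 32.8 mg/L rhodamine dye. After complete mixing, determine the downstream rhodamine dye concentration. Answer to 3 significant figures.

Conservation of mass: C = (4.950·0 + 1.100·136.0 + 0.7460·50.60 + 0.5640·32.80) / 7.360 = 205.8/7.360 = 27.97 mg/L.

28.0 mg/L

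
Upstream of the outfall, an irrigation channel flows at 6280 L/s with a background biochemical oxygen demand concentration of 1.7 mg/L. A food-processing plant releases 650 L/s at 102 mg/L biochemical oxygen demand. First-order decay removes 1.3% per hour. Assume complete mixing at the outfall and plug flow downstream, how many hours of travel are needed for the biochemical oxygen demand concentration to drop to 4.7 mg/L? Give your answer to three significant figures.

Mass balance: C = (6280·1.700 + 650.0·102.0) / 6930 = 76980/6930 = 11.11 mg/L.
1.3%/h lost → k = −ln(1 − 0.013) = 0.01309 h⁻¹.
11.11·exp(−k·t) = 4.7 → t = ln(11.11/4.7)/k = 236600 s = 65.73 h.

65.7 h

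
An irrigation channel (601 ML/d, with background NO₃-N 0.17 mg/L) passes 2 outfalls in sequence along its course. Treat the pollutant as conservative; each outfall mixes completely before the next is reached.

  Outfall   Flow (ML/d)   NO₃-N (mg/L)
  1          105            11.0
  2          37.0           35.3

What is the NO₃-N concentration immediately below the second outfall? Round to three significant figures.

Outfall 1: combined Q = 706.0 ML/d; C = (601.0·0.1700 + 105.0·11.00)/706.0 = 1.781 mg/L.
Outfall 2: combined Q = 743.0 ML/d; C = (706.0·1.781 + 37.00·35.30)/743.0 = 3.450 mg/L.

3.45 mg/L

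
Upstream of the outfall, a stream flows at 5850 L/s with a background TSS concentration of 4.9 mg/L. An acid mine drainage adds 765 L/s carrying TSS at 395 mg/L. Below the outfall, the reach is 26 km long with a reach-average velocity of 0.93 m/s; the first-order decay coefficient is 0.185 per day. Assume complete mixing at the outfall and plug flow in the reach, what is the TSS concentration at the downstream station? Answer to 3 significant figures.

47.1 mg/L

Flow-weighted average: C = (5850·4.900 + 765.0·395.0) / 6615 = 330800/6615 = 50.01 mg/L.
Travel time t = 26·1000 / 0.93 = 27960 s = 7.766 h.
After decay, C = 50.01 × e^(−kt) = 50.01 × 0.9419 = 47.11 mg/L.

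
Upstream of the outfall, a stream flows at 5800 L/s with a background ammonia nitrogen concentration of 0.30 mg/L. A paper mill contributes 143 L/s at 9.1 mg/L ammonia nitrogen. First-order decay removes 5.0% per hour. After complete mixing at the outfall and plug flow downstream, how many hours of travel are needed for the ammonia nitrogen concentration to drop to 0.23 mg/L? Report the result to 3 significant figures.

15.6 h

Conservation of mass: C = (5800·0.3000 + 143.0·9.100) / 5943 = 3041/5943 = 0.5117 mg/L.
5.0%/h lost → k = −ln(1 − 0.05) = 0.05129 h⁻¹.
0.5117·exp(−k·t) = 0.23 → t = ln(0.5117/0.23)/k = 56130 s = 15.59 h.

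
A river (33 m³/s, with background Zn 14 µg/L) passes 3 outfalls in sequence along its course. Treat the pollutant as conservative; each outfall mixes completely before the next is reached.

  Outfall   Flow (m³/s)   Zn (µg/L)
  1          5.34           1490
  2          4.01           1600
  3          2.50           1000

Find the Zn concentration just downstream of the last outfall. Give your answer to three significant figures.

387 µg/L

Below outfall 1: Q → 38.34 m³/s, C = (33.00·14.00 + 5.340·1490)/38.34 = 219.6 µg/L.
Below outfall 2: Q → 42.35 m³/s, C = (38.34·219.6 + 4.010·1600)/42.35 = 350.3 µg/L.
Below outfall 3: Q → 44.85 m³/s, C = (42.35·350.3 + 2.500·1000)/44.85 = 386.5 µg/L.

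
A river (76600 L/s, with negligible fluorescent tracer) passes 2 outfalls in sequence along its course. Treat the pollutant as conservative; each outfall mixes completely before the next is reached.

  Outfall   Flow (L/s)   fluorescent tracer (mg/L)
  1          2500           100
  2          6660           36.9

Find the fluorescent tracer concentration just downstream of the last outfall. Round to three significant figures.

After outfall 1: Q = 76600 + 2500 = 79100 L/s; C = (76600·0 + 2500·100.0)/79100 = 3.161 mg/L.
After outfall 2: Q = 79100 + 6660 = 85760 L/s; C = (79100·3.161 + 6660·36.90)/85760 = 5.781 mg/L.

5.78 mg/L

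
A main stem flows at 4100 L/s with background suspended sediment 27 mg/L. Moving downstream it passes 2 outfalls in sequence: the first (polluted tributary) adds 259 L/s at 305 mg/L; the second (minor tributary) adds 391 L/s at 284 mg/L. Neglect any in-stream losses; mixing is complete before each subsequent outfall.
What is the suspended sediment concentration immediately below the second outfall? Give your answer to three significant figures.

After outfall 1: Q = 4100 + 259.0 = 4359 L/s; C = (4100·27.00 + 259.0·305.0)/4359 = 43.52 mg/L.
After outfall 2: Q = 4359 + 391.0 = 4750 L/s; C = (4359·43.52 + 391.0·284.0)/4750 = 63.31 mg/L.

63.3 mg/L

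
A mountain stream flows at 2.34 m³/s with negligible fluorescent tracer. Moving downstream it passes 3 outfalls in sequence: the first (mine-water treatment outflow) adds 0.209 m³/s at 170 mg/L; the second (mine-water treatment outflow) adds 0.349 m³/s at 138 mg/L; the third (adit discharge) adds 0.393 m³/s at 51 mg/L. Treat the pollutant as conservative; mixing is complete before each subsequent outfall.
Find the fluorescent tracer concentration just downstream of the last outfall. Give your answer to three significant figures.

31.5 mg/L

Outfall 1: combined Q = 2.549 m³/s; C = (2.340·0 + 0.2090·170.0)/2.549 = 13.94 mg/L.
Outfall 2: combined Q = 2.898 m³/s; C = (2.549·13.94 + 0.3490·138.0)/2.898 = 28.88 mg/L.
Outfall 3: combined Q = 3.291 m³/s; C = (2.898·28.88 + 0.3930·51.00)/3.291 = 31.52 mg/L.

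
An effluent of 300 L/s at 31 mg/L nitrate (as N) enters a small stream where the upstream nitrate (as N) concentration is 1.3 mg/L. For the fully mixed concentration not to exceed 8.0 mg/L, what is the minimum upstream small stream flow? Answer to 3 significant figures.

1030 L/s

Set C_mix = 8.0: (Q·1.300 + 300.0·31.00) / (Q + 300.0) = 8.0
→ Q = 300.0·(31.00 − 8.0)/(8.0 − 1.300) = 1030 L/s.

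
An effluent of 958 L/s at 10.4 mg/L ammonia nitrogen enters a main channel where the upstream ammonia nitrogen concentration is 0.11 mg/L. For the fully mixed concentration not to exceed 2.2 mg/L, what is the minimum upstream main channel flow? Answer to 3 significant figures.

Set C_mix = 2.2: (Q·0.1100 + 958.0·10.40) / (Q + 958.0) = 2.2
→ Q = 958.0·(10.40 − 2.2)/(2.2 − 0.1100) = 3759 L/s.

3760 L/s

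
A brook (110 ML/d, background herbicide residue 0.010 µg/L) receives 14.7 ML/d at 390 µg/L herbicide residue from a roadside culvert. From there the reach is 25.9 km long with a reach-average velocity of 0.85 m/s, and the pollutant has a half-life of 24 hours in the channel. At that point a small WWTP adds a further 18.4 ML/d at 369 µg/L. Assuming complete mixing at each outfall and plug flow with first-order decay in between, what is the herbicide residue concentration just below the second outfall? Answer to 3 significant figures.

78.8 µg/L

Mass balance: C = (110.0·0.01000 + 14.70·390.0) / 124.7 = 5734/124.7 = 45.98 µg/L; combined flow 124.7 ML/d.
Travel time t = 25.9·1000 / 0.85 = 30470 s = 8.464 h.
Half-life 24 h → k = ln 2 / 24 = 0.02888 h⁻¹ = 0.6931 d⁻¹.
Applying C = C₀e^(−kt): 45.98 × 0.7831 = 36.01 µg/L.
At the second outfall, C = (124.7·36.01 + 18.40·369.0) / (124.7 + 18.40) = 78.83 µg/L.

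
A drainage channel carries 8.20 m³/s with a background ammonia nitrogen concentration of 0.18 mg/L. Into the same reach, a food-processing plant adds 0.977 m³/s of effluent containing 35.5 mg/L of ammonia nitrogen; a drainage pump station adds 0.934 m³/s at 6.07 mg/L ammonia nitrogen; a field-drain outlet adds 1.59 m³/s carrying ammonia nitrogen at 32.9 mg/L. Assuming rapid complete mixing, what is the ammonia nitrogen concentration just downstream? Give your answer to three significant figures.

8.05 mg/L

Flow-weighted average: C = (8.200·0.1800 + 0.9770·35.50 + 0.9340·6.070 + 1.590·32.90) / 11.70 = 94.14/11.70 = 8.045 mg/L.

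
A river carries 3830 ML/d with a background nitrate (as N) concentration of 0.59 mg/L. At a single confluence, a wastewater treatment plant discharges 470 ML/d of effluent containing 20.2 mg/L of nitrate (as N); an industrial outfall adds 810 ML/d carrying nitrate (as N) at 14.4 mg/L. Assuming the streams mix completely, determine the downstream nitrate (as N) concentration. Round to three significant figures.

Conservation of mass: C = (3830·0.5900 + 470.0·20.20 + 810.0·14.40) / 5110 = 23420/5110 = 4.583 mg/L.

4.58 mg/L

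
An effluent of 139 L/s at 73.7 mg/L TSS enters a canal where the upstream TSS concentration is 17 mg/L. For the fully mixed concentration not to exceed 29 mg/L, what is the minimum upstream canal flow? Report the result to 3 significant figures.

518 L/s

Set C_mix = 29: (Q·17.00 + 139.0·73.70) / (Q + 139.0) = 29
→ Q = 139.0·(73.70 − 29)/(29 − 17.00) = 517.8 L/s.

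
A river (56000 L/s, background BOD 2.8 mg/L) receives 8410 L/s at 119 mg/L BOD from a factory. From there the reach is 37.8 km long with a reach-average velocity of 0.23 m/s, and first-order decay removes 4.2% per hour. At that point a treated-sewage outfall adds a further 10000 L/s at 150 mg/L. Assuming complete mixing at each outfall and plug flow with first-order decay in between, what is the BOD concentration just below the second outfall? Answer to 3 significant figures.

Flow-weighted average: C = (56000·2.800 + 8410·119.0) / 64410 = 1158000/64410 = 17.97 mg/L; combined flow 64410 L/s.
Travel time t = 37.8·1000 / 0.23 = 164300 s = 45.65 h.
4.2%/h lost → k = −ln(1 − 0.042) = 0.04291 h⁻¹.
Applying C = C₀e^(−kt): 17.97 × 0.1410 = 2.535 mg/L.
At the second outfall, C = (64410·2.535 + 10000·150.0) / (64410 + 10000) = 22.35 mg/L.

22.4 mg/L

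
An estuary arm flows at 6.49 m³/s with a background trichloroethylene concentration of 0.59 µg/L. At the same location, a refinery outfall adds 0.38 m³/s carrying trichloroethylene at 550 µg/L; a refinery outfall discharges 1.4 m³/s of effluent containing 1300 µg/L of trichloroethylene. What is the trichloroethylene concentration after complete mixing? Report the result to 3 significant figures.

246 µg/L

Mixed concentration C = ΣQC/ΣQ = (6.490·0.5900 + 0.3800·550.0 + 1.400·1300) / 8.270 = 2033/8.270 = 245.8 µg/L.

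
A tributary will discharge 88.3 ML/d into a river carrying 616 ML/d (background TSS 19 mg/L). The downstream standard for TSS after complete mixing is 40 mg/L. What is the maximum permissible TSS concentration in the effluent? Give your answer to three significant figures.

187 mg/L

At the limit, (Qr·Cr + Qe·Cₑ)/(Qr + Qe) = 40:
Cₑ = (704.3·40 − 616.0·19.00) / 88.30 = 186.5 mg/L.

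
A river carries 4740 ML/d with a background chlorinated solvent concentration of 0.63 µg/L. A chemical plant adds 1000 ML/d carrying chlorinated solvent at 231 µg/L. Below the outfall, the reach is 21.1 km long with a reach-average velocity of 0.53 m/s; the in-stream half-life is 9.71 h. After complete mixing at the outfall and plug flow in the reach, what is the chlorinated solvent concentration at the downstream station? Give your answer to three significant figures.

18.5 µg/L

After mixing, C = (4740·0.6300 + 1000·231.0) / 5740 = 234000/5740 = 40.76 µg/L.
Travel time t = 21.1·1000 / 0.53 = 39810 s = 11.06 h.
Half-life 9.71 h → k = ln 2 / 9.71 = 0.07138 h⁻¹ = 1.713 d⁻¹.
Decay over the reach: 40.76·exp(−kt) = 40.76·0.4541 = 18.51 µg/L.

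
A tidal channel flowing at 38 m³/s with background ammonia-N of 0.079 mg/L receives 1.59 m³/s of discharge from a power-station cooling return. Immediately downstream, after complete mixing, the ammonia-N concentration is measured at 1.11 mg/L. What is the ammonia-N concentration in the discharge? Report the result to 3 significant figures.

Mass balance: 38.00·0.07900 + 1.590·Cₑ = 39.59·1.110
→ Cₑ = (39.59·1.110 − 38.00·0.07900) / 1.590 = 25.75 mg/L.

25.8 mg/L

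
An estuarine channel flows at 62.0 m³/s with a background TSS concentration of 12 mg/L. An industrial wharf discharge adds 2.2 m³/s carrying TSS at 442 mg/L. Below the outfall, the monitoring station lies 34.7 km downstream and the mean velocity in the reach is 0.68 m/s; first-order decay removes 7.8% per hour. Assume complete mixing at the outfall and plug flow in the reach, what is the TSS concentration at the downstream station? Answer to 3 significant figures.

8.46 mg/L

Mass balance: C = (62.00·12.00 + 2.200·442.0) / 64.20 = 1716/64.20 = 26.74 mg/L.
Travel time t = 34.7·1000 / 0.68 = 51030 s = 14.17 h.
7.8%/h lost → k = −ln(1 − 0.078) = 0.08121 h⁻¹.
Applying C = C₀e^(−kt): 26.74 × 0.3163 = 8.456 mg/L.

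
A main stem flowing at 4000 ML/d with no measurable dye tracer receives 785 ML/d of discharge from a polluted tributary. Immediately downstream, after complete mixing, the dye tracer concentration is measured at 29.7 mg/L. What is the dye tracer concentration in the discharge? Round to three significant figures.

Mass balance: 4000·0 + 785.0·Cₑ = 4785·29.70
→ Cₑ = (4785·29.70 − 4000·0) / 785.0 = 181.0 mg/L.

181 mg/L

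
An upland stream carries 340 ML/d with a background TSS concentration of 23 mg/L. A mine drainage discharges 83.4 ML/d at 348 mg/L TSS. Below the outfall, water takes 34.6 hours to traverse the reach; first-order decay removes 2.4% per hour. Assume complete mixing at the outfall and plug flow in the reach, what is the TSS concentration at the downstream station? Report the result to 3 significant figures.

Mass balance: C = (340.0·23.00 + 83.40·348.0) / 423.4 = 36840/423.4 = 87.02 mg/L.
2.4%/h lost → k = −ln(1 − 0.024) = 0.02429 h⁻¹.
After decay, C = 87.02 × e^(−kt) = 87.02 × 0.4315 = 37.55 mg/L.

37.5 mg/L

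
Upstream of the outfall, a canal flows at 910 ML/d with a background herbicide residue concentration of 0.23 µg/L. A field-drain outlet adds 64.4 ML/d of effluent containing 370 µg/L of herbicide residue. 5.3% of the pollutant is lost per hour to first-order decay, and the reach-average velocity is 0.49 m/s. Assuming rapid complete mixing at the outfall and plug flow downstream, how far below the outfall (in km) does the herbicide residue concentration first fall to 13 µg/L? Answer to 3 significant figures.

20.8 km

Mixed concentration C = ΣQC/ΣQ = (910.0·0.2300 + 64.40·370.0) / 974.4 = 24040/974.4 = 24.67 µg/L.
5.3%/h lost → k = −ln(1 − 0.053) = 0.05446 h⁻¹.
Set 24.67·exp(−k·t) = 13 → t = ln(24.67/13)/k = 42350 s = 11.76 h.
Distance = v·t = 0.49·42350 = 20750 m = 20.75 km.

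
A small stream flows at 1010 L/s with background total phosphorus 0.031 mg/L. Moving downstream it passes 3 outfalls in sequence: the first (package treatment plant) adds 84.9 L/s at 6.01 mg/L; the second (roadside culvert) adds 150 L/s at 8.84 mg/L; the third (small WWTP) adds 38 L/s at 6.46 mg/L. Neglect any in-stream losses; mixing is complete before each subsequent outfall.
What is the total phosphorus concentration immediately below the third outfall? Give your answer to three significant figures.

After outfall 1: Q = 1010 + 84.90 = 1095 L/s; C = (1010·0.03100 + 84.90·6.010)/1095 = 0.4946 mg/L.
After outfall 2: Q = 1095 + 150.0 = 1245 L/s; C = (1095·0.4946 + 150.0·8.840)/1245 = 1.500 mg/L.
After outfall 3: Q = 1245 + 38.00 = 1283 L/s; C = (1245·1.500 + 38.00·6.460)/1283 = 1.647 mg/L.

1.65 mg/L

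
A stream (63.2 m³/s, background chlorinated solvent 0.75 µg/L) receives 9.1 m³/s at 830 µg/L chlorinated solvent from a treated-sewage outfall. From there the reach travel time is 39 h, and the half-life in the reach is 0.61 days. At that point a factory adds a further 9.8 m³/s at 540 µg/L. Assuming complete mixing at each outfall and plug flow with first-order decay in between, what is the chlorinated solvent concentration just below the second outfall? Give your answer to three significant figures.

Flow-weighted average: C = (63.20·0.7500 + 9.100·830.0) / 72.30 = 7600/72.30 = 105.1 µg/L; combined flow 72.30 m³/s.
Half-life 0.61 d → k = ln 2 / 0.61 = 1.136 d⁻¹.
First-order decay: C = 105.1·exp(−k·t) = 105.1·0.1578 = 16.59 µg/L.
Second outfall: C = (72.30·16.59 + 9.800·540.0)/82.10 = 79.07 µg/L.

79.1 µg/L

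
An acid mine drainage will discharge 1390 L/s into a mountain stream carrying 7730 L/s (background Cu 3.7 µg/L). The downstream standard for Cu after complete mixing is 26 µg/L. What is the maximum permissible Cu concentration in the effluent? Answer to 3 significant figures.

At the limit, (Qr·Cr + Qe·Cₑ)/(Qr + Qe) = 26:
Cₑ = (9120·26 − 7730·3.700) / 1390 = 150.0 µg/L.

150 µg/L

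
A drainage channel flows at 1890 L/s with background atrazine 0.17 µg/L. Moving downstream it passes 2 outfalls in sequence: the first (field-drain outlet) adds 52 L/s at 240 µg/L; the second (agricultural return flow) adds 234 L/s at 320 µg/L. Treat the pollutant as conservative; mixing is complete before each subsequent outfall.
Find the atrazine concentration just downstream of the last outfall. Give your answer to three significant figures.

After outfall 1: Q = 1890 + 52.00 = 1942 L/s; C = (1890·0.1700 + 52.00·240.0)/1942 = 6.592 µg/L.
After outfall 2: Q = 1942 + 234.0 = 2176 L/s; C = (1942·6.592 + 234.0·320.0)/2176 = 40.29 µg/L.

40.3 µg/L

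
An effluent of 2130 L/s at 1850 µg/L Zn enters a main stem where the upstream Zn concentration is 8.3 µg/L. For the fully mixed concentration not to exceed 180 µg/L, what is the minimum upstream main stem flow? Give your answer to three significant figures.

Set C_mix = 180: (Q·8.300 + 2130·1850) / (Q + 2130) = 180
→ Q = 2130·(1850 − 180)/(180 − 8.300) = 20720 L/s.

20700 L/s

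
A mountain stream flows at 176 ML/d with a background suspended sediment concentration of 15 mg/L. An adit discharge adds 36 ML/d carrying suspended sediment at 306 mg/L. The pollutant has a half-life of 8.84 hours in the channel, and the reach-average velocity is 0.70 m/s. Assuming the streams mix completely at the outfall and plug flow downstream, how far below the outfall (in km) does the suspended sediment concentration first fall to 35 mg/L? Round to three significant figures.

Flow-weighted average: C = (176.0·15.00 + 36.00·306.0) / 212.0 = 13660/212.0 = 64.42 mg/L.
Half-life 8.84 h → k = ln 2 / 8.84 = 0.07841 h⁻¹ = 1.882 d⁻¹.
Set 64.42·exp(−k·t) = 35 → t = ln(64.42/35)/k = 28010 s = 7.780 h.
Distance = v·t = 0.70·28010 = 19600 m = 19.60 km.

19.6 km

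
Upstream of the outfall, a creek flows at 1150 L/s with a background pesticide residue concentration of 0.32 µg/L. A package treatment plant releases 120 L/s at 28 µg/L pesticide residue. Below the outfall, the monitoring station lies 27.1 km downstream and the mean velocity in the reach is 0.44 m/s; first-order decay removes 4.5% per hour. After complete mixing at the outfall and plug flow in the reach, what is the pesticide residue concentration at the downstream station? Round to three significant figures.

1.34 µg/L

After mixing, C = (1150·0.3200 + 120.0·28.00) / 1270 = 3728/1270 = 2.935 µg/L.
Travel time t = 27.1·1000 / 0.44 = 61590 s = 17.11 h.
4.5%/h lost → k = −ln(1 − 0.045) = 0.04604 h⁻¹.
Decay over the reach: 2.935·exp(−kt) = 2.935·0.4549 = 1.335 µg/L.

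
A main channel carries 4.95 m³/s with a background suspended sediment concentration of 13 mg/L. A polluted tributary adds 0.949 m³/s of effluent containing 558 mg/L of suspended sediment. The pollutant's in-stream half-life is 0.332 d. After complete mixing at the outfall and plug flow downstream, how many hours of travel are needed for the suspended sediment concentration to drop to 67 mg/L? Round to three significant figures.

4.68 h

Mixed concentration C = ΣQC/ΣQ = (4.950·13.00 + 0.9490·558.0) / 5.899 = 593.9/5.899 = 100.7 mg/L.
Half-life 0.332 d → k = ln 2 / 0.332 = 2.088 d⁻¹.
100.7·exp(−k·t) = 67 → t = ln(100.7/67)/k = 16850 s = 4.681 h.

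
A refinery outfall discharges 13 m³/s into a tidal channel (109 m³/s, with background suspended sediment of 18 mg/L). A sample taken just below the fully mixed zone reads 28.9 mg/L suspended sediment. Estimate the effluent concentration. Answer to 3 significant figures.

Mass balance: 109.0·18.00 + 13.00·Cₑ = 122.0·28.90
→ Cₑ = (122.0·28.90 − 109.0·18.00) / 13.00 = 120.3 mg/L.

120 mg/L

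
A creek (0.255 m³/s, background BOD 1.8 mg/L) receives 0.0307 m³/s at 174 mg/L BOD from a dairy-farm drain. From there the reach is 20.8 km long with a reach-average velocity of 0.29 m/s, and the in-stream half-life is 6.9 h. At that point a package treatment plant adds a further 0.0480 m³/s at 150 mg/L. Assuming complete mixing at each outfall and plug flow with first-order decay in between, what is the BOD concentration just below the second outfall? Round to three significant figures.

Mixed concentration C = ΣQC/ΣQ = (0.2550·1.800 + 0.03070·174.0) / 0.2857 = 5.801/0.2857 = 20.30 mg/L; combined flow 0.2857 m³/s.
Travel time t = 20.8·1000 / 0.29 = 71720 s = 19.92 h.
Half-life 6.9 h → k = ln 2 / 6.9 = 0.1005 h⁻¹ = 2.411 d⁻¹.
Decay over the reach: 20.30·exp(−kt) = 20.30·0.1351 = 2.744 mg/L.
At the second outfall, C = (0.2857·2.744 + 0.04800·150.0) / (0.2857 + 0.04800) = 23.93 mg/L.

23.9 mg/L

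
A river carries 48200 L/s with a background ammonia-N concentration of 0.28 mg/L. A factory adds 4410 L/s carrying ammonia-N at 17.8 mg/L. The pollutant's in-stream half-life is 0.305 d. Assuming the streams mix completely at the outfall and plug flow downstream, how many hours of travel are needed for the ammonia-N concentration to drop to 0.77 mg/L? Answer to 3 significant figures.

Mixed concentration C = ΣQC/ΣQ = (48200·0.2800 + 4410·17.80) / 52610 = 91990/52610 = 1.749 mg/L.
Half-life 0.305 d → k = ln 2 / 0.305 = 2.273 d⁻¹.
1.749·exp(−k·t) = 0.77 → t = ln(1.749/0.77)/k = 31180 s = 8.662 h.

8.66 h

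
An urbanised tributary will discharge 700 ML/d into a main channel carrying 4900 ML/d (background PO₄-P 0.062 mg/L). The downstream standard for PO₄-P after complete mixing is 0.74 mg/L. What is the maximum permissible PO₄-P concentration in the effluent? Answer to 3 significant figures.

At the limit, (Qr·Cr + Qe·Cₑ)/(Qr + Qe) = 0.74:
Cₑ = (5600·0.74 − 4900·0.06200) / 700.0 = 5.486 mg/L.

5.49 mg/L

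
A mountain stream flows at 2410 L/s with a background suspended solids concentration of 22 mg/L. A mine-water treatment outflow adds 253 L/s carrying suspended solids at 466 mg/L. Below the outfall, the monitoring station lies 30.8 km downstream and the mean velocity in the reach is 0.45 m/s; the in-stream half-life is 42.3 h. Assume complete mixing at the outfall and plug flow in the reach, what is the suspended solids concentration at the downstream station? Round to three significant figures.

Conservation of mass: C = (2410·22.00 + 253.0·466.0) / 2663 = 170900/2663 = 64.18 mg/L.
Travel time t = 30.8·1000 / 0.45 = 68440 s = 19.01 h.
Half-life 42.3 h → k = ln 2 / 42.3 = 0.01639 h⁻¹ = 0.3933 d⁻¹.
After decay, C = 64.18 × e^(−kt) = 64.18 × 0.7323 = 47.00 mg/L.

47.0 mg/L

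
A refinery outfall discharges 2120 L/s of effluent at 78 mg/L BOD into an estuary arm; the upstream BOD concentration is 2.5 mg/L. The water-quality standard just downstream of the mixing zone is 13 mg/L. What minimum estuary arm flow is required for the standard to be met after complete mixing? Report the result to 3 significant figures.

Set C_mix = 13: (Q·2.500 + 2120·78.00) / (Q + 2120) = 13
→ Q = 2120·(78.00 − 13)/(13 − 2.500) = 13120 L/s.

13100 L/s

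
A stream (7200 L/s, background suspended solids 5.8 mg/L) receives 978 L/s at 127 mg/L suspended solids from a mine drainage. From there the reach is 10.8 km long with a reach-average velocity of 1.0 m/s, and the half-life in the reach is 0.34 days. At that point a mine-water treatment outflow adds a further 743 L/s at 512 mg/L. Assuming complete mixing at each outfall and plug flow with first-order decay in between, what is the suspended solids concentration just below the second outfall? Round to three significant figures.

After mixing, C = (7200·5.800 + 978.0·127.0) / 8178 = 166000/8178 = 20.29 mg/L; combined flow 8178 L/s.
Travel time t = 10.8·1000 / 1.0 = 10800 s = 3.000 h.
Half-life 0.34 d → k = ln 2 / 0.34 = 2.039 d⁻¹.
Decay over the reach: 20.29·exp(−kt) = 20.29·0.7750 = 15.73 mg/L.
Second outfall: C = (8178·15.73 + 743.0·512.0)/8921 = 57.06 mg/L.

57.1 mg/L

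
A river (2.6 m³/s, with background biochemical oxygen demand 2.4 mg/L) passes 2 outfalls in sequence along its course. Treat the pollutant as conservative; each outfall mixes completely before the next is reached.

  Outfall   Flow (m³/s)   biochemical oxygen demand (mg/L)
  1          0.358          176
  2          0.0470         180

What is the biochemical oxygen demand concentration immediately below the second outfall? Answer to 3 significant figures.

25.9 mg/L

Outfall 1: combined Q = 2.958 m³/s; C = (2.600·2.400 + 0.3580·176.0)/2.958 = 23.41 mg/L.
Outfall 2: combined Q = 3.005 m³/s; C = (2.958·23.41 + 0.04700·180.0)/3.005 = 25.86 mg/L.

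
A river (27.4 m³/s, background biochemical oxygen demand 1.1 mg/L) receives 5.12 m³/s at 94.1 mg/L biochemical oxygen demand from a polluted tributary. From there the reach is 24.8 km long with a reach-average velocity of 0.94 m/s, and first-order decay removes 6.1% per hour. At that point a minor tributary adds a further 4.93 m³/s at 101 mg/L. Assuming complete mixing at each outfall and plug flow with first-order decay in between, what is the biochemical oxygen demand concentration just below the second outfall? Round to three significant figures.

Flow-weighted average: C = (27.40·1.100 + 5.120·94.10) / 32.52 = 511.9/32.52 = 15.74 mg/L; combined flow 32.52 m³/s.
Travel time t = 24.8·1000 / 0.94 = 26380 s = 7.329 h.
6.1%/h lost → k = −ln(1 − 0.061) = 0.06294 h⁻¹.
Decay over the reach: 15.74·exp(−kt) = 15.74·0.6305 = 9.925 mg/L.
At the second outfall, C = (32.52·9.925 + 4.930·101.0) / (32.52 + 4.930) = 21.91 mg/L.

21.9 mg/L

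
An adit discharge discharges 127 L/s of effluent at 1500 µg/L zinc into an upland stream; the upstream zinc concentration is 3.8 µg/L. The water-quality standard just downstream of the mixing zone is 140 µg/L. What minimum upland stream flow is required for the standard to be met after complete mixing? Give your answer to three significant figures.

1270 L/s

Set C_mix = 140: (Q·3.800 + 127.0·1500) / (Q + 127.0) = 140
→ Q = 127.0·(1500 − 140)/(140 − 3.800) = 1268 L/s.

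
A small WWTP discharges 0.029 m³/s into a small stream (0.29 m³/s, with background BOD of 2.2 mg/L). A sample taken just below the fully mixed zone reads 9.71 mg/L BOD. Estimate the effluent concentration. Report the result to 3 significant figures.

84.8 mg/L

Mass balance: 0.2900·2.200 + 0.02900·Cₑ = 0.3190·9.710
→ Cₑ = (0.3190·9.710 − 0.2900·2.200) / 0.02900 = 84.81 mg/L.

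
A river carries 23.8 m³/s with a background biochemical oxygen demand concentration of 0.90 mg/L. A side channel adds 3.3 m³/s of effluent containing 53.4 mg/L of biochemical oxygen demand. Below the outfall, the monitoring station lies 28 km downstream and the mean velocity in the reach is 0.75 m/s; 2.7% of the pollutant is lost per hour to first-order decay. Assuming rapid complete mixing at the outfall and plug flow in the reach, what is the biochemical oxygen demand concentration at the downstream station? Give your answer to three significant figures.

5.49 mg/L

After mixing, C = (23.80·0.9000 + 3.300·53.40) / 27.10 = 197.6/27.10 = 7.293 mg/L.
Travel time t = 28·1000 / 0.75 = 37330 s = 10.37 h.
2.7%/h lost → k = −ln(1 − 0.027) = 0.02737 h⁻¹.
After decay, C = 7.293 × e^(−kt) = 7.293 × 0.7529 = 5.491 mg/L.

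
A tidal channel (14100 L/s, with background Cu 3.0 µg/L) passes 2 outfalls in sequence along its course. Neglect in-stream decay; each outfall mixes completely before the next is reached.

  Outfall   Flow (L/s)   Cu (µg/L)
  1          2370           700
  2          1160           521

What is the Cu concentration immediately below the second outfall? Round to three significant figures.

Outfall 1: combined Q = 16470 L/s; C = (14100·3.000 + 2370·700.0)/16470 = 103.3 µg/L.
Outfall 2: combined Q = 17630 L/s; C = (16470·103.3 + 1160·521.0)/17630 = 130.8 µg/L.

131 µg/L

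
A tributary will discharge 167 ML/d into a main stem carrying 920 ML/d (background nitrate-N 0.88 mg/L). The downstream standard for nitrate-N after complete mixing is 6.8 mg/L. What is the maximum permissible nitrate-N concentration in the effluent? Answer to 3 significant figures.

At the limit, (Qr·Cr + Qe·Cₑ)/(Qr + Qe) = 6.8:
Cₑ = (1087·6.8 − 920.0·0.8800) / 167.0 = 39.41 mg/L.

39.4 mg/L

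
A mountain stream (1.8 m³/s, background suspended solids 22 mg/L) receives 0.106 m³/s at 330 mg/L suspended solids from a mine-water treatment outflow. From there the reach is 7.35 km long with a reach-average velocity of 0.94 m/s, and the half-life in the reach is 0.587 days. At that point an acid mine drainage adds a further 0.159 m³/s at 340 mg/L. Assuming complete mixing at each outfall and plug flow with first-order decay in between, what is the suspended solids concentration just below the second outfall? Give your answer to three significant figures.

Conservation of mass: C = (1.800·22.00 + 0.1060·330.0) / 1.906 = 74.58/1.906 = 39.13 mg/L; combined flow 1.906 m³/s.
Travel time t = 7.35·1000 / 0.94 = 7819 s = 2.172 h.
Half-life 0.587 d → k = ln 2 / 0.587 = 1.181 d⁻¹.
After decay, C = 39.13 × e^(−kt) = 39.13 × 0.8986 = 35.16 mg/L.
Second outfall: C = (1.906·35.16 + 0.1590·340.0)/2.065 = 58.63 mg/L.

58.6 mg/L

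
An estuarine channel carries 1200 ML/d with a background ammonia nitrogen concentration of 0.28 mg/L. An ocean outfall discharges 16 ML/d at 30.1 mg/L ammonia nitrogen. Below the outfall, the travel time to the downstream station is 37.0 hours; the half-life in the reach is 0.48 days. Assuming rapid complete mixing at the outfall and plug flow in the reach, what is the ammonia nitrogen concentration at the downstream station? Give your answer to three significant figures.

Mass balance: C = (1200·0.2800 + 16.00·30.10) / 1216 = 817.6/1216 = 0.6724 mg/L.
Half-life 0.48 d → k = ln 2 / 0.48 = 1.444 d⁻¹.
First-order decay: C = 0.6724·exp(−k·t) = 0.6724·0.1079 = 0.07257 mg/L.

0.0726 mg/L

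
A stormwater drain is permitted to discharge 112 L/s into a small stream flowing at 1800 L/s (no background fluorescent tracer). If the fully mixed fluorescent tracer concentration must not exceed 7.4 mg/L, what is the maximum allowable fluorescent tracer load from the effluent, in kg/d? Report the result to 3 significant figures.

Mass balance at the limit: 1800·0 + 112.0·Cₑ = 1912·7.4 → Cₑ = 126.3 mg/L.
112.0 L/s = 0.1120 m³/s. Load = 0.1120 m³/s × 126.3 g/m³ × 86 400 s/d = 1222 kg/d.

1220 kg/d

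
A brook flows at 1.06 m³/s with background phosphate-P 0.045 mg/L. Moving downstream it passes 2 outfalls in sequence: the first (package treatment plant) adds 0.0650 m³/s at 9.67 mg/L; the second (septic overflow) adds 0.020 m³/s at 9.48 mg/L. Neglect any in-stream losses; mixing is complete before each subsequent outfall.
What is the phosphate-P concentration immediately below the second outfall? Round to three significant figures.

0.756 mg/L

Outfall 1: combined Q = 1.125 m³/s; C = (1.060·0.04500 + 0.06500·9.670)/1.125 = 0.6011 mg/L.
Outfall 2: combined Q = 1.145 m³/s; C = (1.125·0.6011 + 0.02000·9.480)/1.145 = 0.7562 mg/L.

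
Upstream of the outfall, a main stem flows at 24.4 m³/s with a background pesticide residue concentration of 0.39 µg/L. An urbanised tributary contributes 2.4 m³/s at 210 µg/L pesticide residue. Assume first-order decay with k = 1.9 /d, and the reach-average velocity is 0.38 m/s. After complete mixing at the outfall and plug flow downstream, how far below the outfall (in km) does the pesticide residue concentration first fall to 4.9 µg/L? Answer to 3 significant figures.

23.6 km

Mass balance: C = (24.40·0.3900 + 2.400·210.0) / 26.80 = 513.5/26.80 = 19.16 µg/L.
Set 19.16·exp(−k·t) = 4.9 → t = ln(19.16/4.9)/k = 62010 s = 17.22 h.
Distance = v·t = 0.38·62010 = 23560 m = 23.56 km.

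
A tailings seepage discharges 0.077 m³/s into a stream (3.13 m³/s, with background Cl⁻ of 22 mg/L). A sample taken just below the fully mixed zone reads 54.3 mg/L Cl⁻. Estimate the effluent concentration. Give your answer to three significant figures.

1370 mg/L

Mass balance: 3.130·22.00 + 0.07700·Cₑ = 3.207·54.30
→ Cₑ = (3.207·54.30 − 3.130·22.00) / 0.07700 = 1367 mg/L.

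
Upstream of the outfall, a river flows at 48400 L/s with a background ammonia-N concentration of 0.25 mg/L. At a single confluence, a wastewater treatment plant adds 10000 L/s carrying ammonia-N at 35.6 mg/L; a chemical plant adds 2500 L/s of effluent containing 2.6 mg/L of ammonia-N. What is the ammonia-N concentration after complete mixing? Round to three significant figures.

6.15 mg/L

Mixed concentration C = ΣQC/ΣQ = (48400·0.2500 + 10000·35.60 + 2500·2.600) / 60900 = 374600/60900 = 6.151 mg/L.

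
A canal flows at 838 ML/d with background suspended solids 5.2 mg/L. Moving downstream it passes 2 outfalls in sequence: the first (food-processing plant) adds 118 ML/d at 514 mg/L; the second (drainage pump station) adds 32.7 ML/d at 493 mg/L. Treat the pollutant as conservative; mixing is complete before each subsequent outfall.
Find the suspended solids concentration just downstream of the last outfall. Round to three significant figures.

82.1 mg/L

After outfall 1: Q = 838.0 + 118.0 = 956.0 ML/d; C = (838.0·5.200 + 118.0·514.0)/956.0 = 68.00 mg/L.
After outfall 2: Q = 956.0 + 32.70 = 988.7 ML/d; C = (956.0·68.00 + 32.70·493.0)/988.7 = 82.06 mg/L.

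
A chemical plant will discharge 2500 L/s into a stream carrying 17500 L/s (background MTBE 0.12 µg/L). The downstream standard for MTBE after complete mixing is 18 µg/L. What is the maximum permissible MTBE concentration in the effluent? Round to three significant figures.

At the limit, (Qr·Cr + Qe·Cₑ)/(Qr + Qe) = 18:
Cₑ = (20000·18 − 17500·0.1200) / 2500 = 143.2 µg/L.

143 µg/L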